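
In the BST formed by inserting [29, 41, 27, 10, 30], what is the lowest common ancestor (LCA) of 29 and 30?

Tree insertion order: [29, 41, 27, 10, 30]
Tree (level-order array): [29, 27, 41, 10, None, 30]
In a BST, the LCA of p=29, q=30 is the first node v on the
root-to-leaf path with p <= v <= q (go left if both < v, right if both > v).
Walk from root:
  at 29: 29 <= 29 <= 30, this is the LCA
LCA = 29


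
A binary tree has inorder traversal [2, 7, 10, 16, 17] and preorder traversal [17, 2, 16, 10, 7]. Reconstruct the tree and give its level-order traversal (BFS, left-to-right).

Inorder:  [2, 7, 10, 16, 17]
Preorder: [17, 2, 16, 10, 7]
Algorithm: preorder visits root first, so consume preorder in order;
for each root, split the current inorder slice at that value into
left-subtree inorder and right-subtree inorder, then recurse.
Recursive splits:
  root=17; inorder splits into left=[2, 7, 10, 16], right=[]
  root=2; inorder splits into left=[], right=[7, 10, 16]
  root=16; inorder splits into left=[7, 10], right=[]
  root=10; inorder splits into left=[7], right=[]
  root=7; inorder splits into left=[], right=[]
Reconstructed level-order: [17, 2, 16, 10, 7]


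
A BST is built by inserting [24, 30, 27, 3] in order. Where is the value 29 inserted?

Starting tree (level order): [24, 3, 30, None, None, 27]
Insertion path: 24 -> 30 -> 27
Result: insert 29 as right child of 27
Final tree (level order): [24, 3, 30, None, None, 27, None, None, 29]


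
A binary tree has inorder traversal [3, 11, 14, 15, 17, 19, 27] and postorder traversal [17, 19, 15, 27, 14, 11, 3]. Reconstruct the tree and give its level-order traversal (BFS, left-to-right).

Inorder:   [3, 11, 14, 15, 17, 19, 27]
Postorder: [17, 19, 15, 27, 14, 11, 3]
Algorithm: postorder visits root last, so walk postorder right-to-left;
each value is the root of the current inorder slice — split it at that
value, recurse on the right subtree first, then the left.
Recursive splits:
  root=3; inorder splits into left=[], right=[11, 14, 15, 17, 19, 27]
  root=11; inorder splits into left=[], right=[14, 15, 17, 19, 27]
  root=14; inorder splits into left=[], right=[15, 17, 19, 27]
  root=27; inorder splits into left=[15, 17, 19], right=[]
  root=15; inorder splits into left=[], right=[17, 19]
  root=19; inorder splits into left=[17], right=[]
  root=17; inorder splits into left=[], right=[]
Reconstructed level-order: [3, 11, 14, 27, 15, 19, 17]


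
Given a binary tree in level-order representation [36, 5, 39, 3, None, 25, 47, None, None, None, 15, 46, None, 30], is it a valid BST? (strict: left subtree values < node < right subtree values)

Level-order array: [36, 5, 39, 3, None, 25, 47, None, None, None, 15, 46, None, 30]
Validate using subtree bounds (lo, hi): at each node, require lo < value < hi,
then recurse left with hi=value and right with lo=value.
Preorder trace (stopping at first violation):
  at node 36 with bounds (-inf, +inf): OK
  at node 5 with bounds (-inf, 36): OK
  at node 3 with bounds (-inf, 5): OK
  at node 39 with bounds (36, +inf): OK
  at node 25 with bounds (36, 39): VIOLATION
Node 25 violates its bound: not (36 < 25 < 39).
Result: Not a valid BST


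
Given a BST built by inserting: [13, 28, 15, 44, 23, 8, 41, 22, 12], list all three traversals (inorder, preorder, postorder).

Tree insertion order: [13, 28, 15, 44, 23, 8, 41, 22, 12]
Tree (level-order array): [13, 8, 28, None, 12, 15, 44, None, None, None, 23, 41, None, 22]
Inorder (L, root, R): [8, 12, 13, 15, 22, 23, 28, 41, 44]
Preorder (root, L, R): [13, 8, 12, 28, 15, 23, 22, 44, 41]
Postorder (L, R, root): [12, 8, 22, 23, 15, 41, 44, 28, 13]


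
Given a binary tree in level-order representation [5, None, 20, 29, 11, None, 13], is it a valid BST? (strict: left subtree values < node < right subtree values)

Level-order array: [5, None, 20, 29, 11, None, 13]
Validate using subtree bounds (lo, hi): at each node, require lo < value < hi,
then recurse left with hi=value and right with lo=value.
Preorder trace (stopping at first violation):
  at node 5 with bounds (-inf, +inf): OK
  at node 20 with bounds (5, +inf): OK
  at node 29 with bounds (5, 20): VIOLATION
Node 29 violates its bound: not (5 < 29 < 20).
Result: Not a valid BST


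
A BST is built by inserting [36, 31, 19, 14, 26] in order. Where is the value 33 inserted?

Starting tree (level order): [36, 31, None, 19, None, 14, 26]
Insertion path: 36 -> 31
Result: insert 33 as right child of 31
Final tree (level order): [36, 31, None, 19, 33, 14, 26]


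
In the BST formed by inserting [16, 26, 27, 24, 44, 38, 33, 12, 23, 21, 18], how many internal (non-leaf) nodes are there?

Tree built from: [16, 26, 27, 24, 44, 38, 33, 12, 23, 21, 18]
Tree (level-order array): [16, 12, 26, None, None, 24, 27, 23, None, None, 44, 21, None, 38, None, 18, None, 33]
Rule: An internal node has at least one child.
Per-node child counts:
  node 16: 2 child(ren)
  node 12: 0 child(ren)
  node 26: 2 child(ren)
  node 24: 1 child(ren)
  node 23: 1 child(ren)
  node 21: 1 child(ren)
  node 18: 0 child(ren)
  node 27: 1 child(ren)
  node 44: 1 child(ren)
  node 38: 1 child(ren)
  node 33: 0 child(ren)
Matching nodes: [16, 26, 24, 23, 21, 27, 44, 38]
Count of internal (non-leaf) nodes: 8


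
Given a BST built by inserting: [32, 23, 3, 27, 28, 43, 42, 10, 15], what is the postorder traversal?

Tree insertion order: [32, 23, 3, 27, 28, 43, 42, 10, 15]
Tree (level-order array): [32, 23, 43, 3, 27, 42, None, None, 10, None, 28, None, None, None, 15]
Postorder traversal: [15, 10, 3, 28, 27, 23, 42, 43, 32]


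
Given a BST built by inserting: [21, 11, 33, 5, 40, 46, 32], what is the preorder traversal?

Tree insertion order: [21, 11, 33, 5, 40, 46, 32]
Tree (level-order array): [21, 11, 33, 5, None, 32, 40, None, None, None, None, None, 46]
Preorder traversal: [21, 11, 5, 33, 32, 40, 46]


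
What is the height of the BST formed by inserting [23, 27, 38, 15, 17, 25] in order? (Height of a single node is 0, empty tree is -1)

Insertion order: [23, 27, 38, 15, 17, 25]
Tree (level-order array): [23, 15, 27, None, 17, 25, 38]
Compute height bottom-up (empty subtree = -1):
  height(17) = 1 + max(-1, -1) = 0
  height(15) = 1 + max(-1, 0) = 1
  height(25) = 1 + max(-1, -1) = 0
  height(38) = 1 + max(-1, -1) = 0
  height(27) = 1 + max(0, 0) = 1
  height(23) = 1 + max(1, 1) = 2
Height = 2


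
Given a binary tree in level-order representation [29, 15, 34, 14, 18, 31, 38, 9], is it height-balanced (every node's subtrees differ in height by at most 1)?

Tree (level-order array): [29, 15, 34, 14, 18, 31, 38, 9]
Definition: a tree is height-balanced if, at every node, |h(left) - h(right)| <= 1 (empty subtree has height -1).
Bottom-up per-node check:
  node 9: h_left=-1, h_right=-1, diff=0 [OK], height=0
  node 14: h_left=0, h_right=-1, diff=1 [OK], height=1
  node 18: h_left=-1, h_right=-1, diff=0 [OK], height=0
  node 15: h_left=1, h_right=0, diff=1 [OK], height=2
  node 31: h_left=-1, h_right=-1, diff=0 [OK], height=0
  node 38: h_left=-1, h_right=-1, diff=0 [OK], height=0
  node 34: h_left=0, h_right=0, diff=0 [OK], height=1
  node 29: h_left=2, h_right=1, diff=1 [OK], height=3
All nodes satisfy the balance condition.
Result: Balanced


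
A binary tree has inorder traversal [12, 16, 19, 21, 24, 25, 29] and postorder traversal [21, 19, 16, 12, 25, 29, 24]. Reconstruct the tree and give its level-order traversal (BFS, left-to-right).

Inorder:   [12, 16, 19, 21, 24, 25, 29]
Postorder: [21, 19, 16, 12, 25, 29, 24]
Algorithm: postorder visits root last, so walk postorder right-to-left;
each value is the root of the current inorder slice — split it at that
value, recurse on the right subtree first, then the left.
Recursive splits:
  root=24; inorder splits into left=[12, 16, 19, 21], right=[25, 29]
  root=29; inorder splits into left=[25], right=[]
  root=25; inorder splits into left=[], right=[]
  root=12; inorder splits into left=[], right=[16, 19, 21]
  root=16; inorder splits into left=[], right=[19, 21]
  root=19; inorder splits into left=[], right=[21]
  root=21; inorder splits into left=[], right=[]
Reconstructed level-order: [24, 12, 29, 16, 25, 19, 21]


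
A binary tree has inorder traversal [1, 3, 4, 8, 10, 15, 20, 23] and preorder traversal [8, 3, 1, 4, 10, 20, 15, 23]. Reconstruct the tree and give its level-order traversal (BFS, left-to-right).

Inorder:  [1, 3, 4, 8, 10, 15, 20, 23]
Preorder: [8, 3, 1, 4, 10, 20, 15, 23]
Algorithm: preorder visits root first, so consume preorder in order;
for each root, split the current inorder slice at that value into
left-subtree inorder and right-subtree inorder, then recurse.
Recursive splits:
  root=8; inorder splits into left=[1, 3, 4], right=[10, 15, 20, 23]
  root=3; inorder splits into left=[1], right=[4]
  root=1; inorder splits into left=[], right=[]
  root=4; inorder splits into left=[], right=[]
  root=10; inorder splits into left=[], right=[15, 20, 23]
  root=20; inorder splits into left=[15], right=[23]
  root=15; inorder splits into left=[], right=[]
  root=23; inorder splits into left=[], right=[]
Reconstructed level-order: [8, 3, 10, 1, 4, 20, 15, 23]


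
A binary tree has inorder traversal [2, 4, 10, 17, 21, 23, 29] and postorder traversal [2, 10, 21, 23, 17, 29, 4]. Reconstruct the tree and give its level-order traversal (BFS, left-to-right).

Inorder:   [2, 4, 10, 17, 21, 23, 29]
Postorder: [2, 10, 21, 23, 17, 29, 4]
Algorithm: postorder visits root last, so walk postorder right-to-left;
each value is the root of the current inorder slice — split it at that
value, recurse on the right subtree first, then the left.
Recursive splits:
  root=4; inorder splits into left=[2], right=[10, 17, 21, 23, 29]
  root=29; inorder splits into left=[10, 17, 21, 23], right=[]
  root=17; inorder splits into left=[10], right=[21, 23]
  root=23; inorder splits into left=[21], right=[]
  root=21; inorder splits into left=[], right=[]
  root=10; inorder splits into left=[], right=[]
  root=2; inorder splits into left=[], right=[]
Reconstructed level-order: [4, 2, 29, 17, 10, 23, 21]


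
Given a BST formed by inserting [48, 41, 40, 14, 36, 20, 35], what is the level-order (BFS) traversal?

Tree insertion order: [48, 41, 40, 14, 36, 20, 35]
Tree (level-order array): [48, 41, None, 40, None, 14, None, None, 36, 20, None, None, 35]
BFS from the root, enqueuing left then right child of each popped node:
  queue [48] -> pop 48, enqueue [41], visited so far: [48]
  queue [41] -> pop 41, enqueue [40], visited so far: [48, 41]
  queue [40] -> pop 40, enqueue [14], visited so far: [48, 41, 40]
  queue [14] -> pop 14, enqueue [36], visited so far: [48, 41, 40, 14]
  queue [36] -> pop 36, enqueue [20], visited so far: [48, 41, 40, 14, 36]
  queue [20] -> pop 20, enqueue [35], visited so far: [48, 41, 40, 14, 36, 20]
  queue [35] -> pop 35, enqueue [none], visited so far: [48, 41, 40, 14, 36, 20, 35]
Result: [48, 41, 40, 14, 36, 20, 35]


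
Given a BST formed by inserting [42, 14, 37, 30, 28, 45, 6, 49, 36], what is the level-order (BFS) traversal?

Tree insertion order: [42, 14, 37, 30, 28, 45, 6, 49, 36]
Tree (level-order array): [42, 14, 45, 6, 37, None, 49, None, None, 30, None, None, None, 28, 36]
BFS from the root, enqueuing left then right child of each popped node:
  queue [42] -> pop 42, enqueue [14, 45], visited so far: [42]
  queue [14, 45] -> pop 14, enqueue [6, 37], visited so far: [42, 14]
  queue [45, 6, 37] -> pop 45, enqueue [49], visited so far: [42, 14, 45]
  queue [6, 37, 49] -> pop 6, enqueue [none], visited so far: [42, 14, 45, 6]
  queue [37, 49] -> pop 37, enqueue [30], visited so far: [42, 14, 45, 6, 37]
  queue [49, 30] -> pop 49, enqueue [none], visited so far: [42, 14, 45, 6, 37, 49]
  queue [30] -> pop 30, enqueue [28, 36], visited so far: [42, 14, 45, 6, 37, 49, 30]
  queue [28, 36] -> pop 28, enqueue [none], visited so far: [42, 14, 45, 6, 37, 49, 30, 28]
  queue [36] -> pop 36, enqueue [none], visited so far: [42, 14, 45, 6, 37, 49, 30, 28, 36]
Result: [42, 14, 45, 6, 37, 49, 30, 28, 36]


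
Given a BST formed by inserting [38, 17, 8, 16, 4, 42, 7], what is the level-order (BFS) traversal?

Tree insertion order: [38, 17, 8, 16, 4, 42, 7]
Tree (level-order array): [38, 17, 42, 8, None, None, None, 4, 16, None, 7]
BFS from the root, enqueuing left then right child of each popped node:
  queue [38] -> pop 38, enqueue [17, 42], visited so far: [38]
  queue [17, 42] -> pop 17, enqueue [8], visited so far: [38, 17]
  queue [42, 8] -> pop 42, enqueue [none], visited so far: [38, 17, 42]
  queue [8] -> pop 8, enqueue [4, 16], visited so far: [38, 17, 42, 8]
  queue [4, 16] -> pop 4, enqueue [7], visited so far: [38, 17, 42, 8, 4]
  queue [16, 7] -> pop 16, enqueue [none], visited so far: [38, 17, 42, 8, 4, 16]
  queue [7] -> pop 7, enqueue [none], visited so far: [38, 17, 42, 8, 4, 16, 7]
Result: [38, 17, 42, 8, 4, 16, 7]


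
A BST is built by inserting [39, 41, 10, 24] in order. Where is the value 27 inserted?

Starting tree (level order): [39, 10, 41, None, 24]
Insertion path: 39 -> 10 -> 24
Result: insert 27 as right child of 24
Final tree (level order): [39, 10, 41, None, 24, None, None, None, 27]


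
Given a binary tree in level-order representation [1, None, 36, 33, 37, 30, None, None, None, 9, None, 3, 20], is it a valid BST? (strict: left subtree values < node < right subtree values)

Level-order array: [1, None, 36, 33, 37, 30, None, None, None, 9, None, 3, 20]
Validate using subtree bounds (lo, hi): at each node, require lo < value < hi,
then recurse left with hi=value and right with lo=value.
Preorder trace (stopping at first violation):
  at node 1 with bounds (-inf, +inf): OK
  at node 36 with bounds (1, +inf): OK
  at node 33 with bounds (1, 36): OK
  at node 30 with bounds (1, 33): OK
  at node 9 with bounds (1, 30): OK
  at node 3 with bounds (1, 9): OK
  at node 20 with bounds (9, 30): OK
  at node 37 with bounds (36, +inf): OK
No violation found at any node.
Result: Valid BST


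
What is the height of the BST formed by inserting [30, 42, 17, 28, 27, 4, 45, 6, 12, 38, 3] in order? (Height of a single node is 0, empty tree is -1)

Insertion order: [30, 42, 17, 28, 27, 4, 45, 6, 12, 38, 3]
Tree (level-order array): [30, 17, 42, 4, 28, 38, 45, 3, 6, 27, None, None, None, None, None, None, None, None, 12]
Compute height bottom-up (empty subtree = -1):
  height(3) = 1 + max(-1, -1) = 0
  height(12) = 1 + max(-1, -1) = 0
  height(6) = 1 + max(-1, 0) = 1
  height(4) = 1 + max(0, 1) = 2
  height(27) = 1 + max(-1, -1) = 0
  height(28) = 1 + max(0, -1) = 1
  height(17) = 1 + max(2, 1) = 3
  height(38) = 1 + max(-1, -1) = 0
  height(45) = 1 + max(-1, -1) = 0
  height(42) = 1 + max(0, 0) = 1
  height(30) = 1 + max(3, 1) = 4
Height = 4


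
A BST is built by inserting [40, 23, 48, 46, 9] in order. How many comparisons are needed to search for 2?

Search path for 2: 40 -> 23 -> 9
Found: False
Comparisons: 3


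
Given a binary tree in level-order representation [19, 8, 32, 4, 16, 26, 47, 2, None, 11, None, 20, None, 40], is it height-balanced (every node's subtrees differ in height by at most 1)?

Tree (level-order array): [19, 8, 32, 4, 16, 26, 47, 2, None, 11, None, 20, None, 40]
Definition: a tree is height-balanced if, at every node, |h(left) - h(right)| <= 1 (empty subtree has height -1).
Bottom-up per-node check:
  node 2: h_left=-1, h_right=-1, diff=0 [OK], height=0
  node 4: h_left=0, h_right=-1, diff=1 [OK], height=1
  node 11: h_left=-1, h_right=-1, diff=0 [OK], height=0
  node 16: h_left=0, h_right=-1, diff=1 [OK], height=1
  node 8: h_left=1, h_right=1, diff=0 [OK], height=2
  node 20: h_left=-1, h_right=-1, diff=0 [OK], height=0
  node 26: h_left=0, h_right=-1, diff=1 [OK], height=1
  node 40: h_left=-1, h_right=-1, diff=0 [OK], height=0
  node 47: h_left=0, h_right=-1, diff=1 [OK], height=1
  node 32: h_left=1, h_right=1, diff=0 [OK], height=2
  node 19: h_left=2, h_right=2, diff=0 [OK], height=3
All nodes satisfy the balance condition.
Result: Balanced


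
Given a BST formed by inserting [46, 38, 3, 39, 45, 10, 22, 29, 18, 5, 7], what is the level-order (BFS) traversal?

Tree insertion order: [46, 38, 3, 39, 45, 10, 22, 29, 18, 5, 7]
Tree (level-order array): [46, 38, None, 3, 39, None, 10, None, 45, 5, 22, None, None, None, 7, 18, 29]
BFS from the root, enqueuing left then right child of each popped node:
  queue [46] -> pop 46, enqueue [38], visited so far: [46]
  queue [38] -> pop 38, enqueue [3, 39], visited so far: [46, 38]
  queue [3, 39] -> pop 3, enqueue [10], visited so far: [46, 38, 3]
  queue [39, 10] -> pop 39, enqueue [45], visited so far: [46, 38, 3, 39]
  queue [10, 45] -> pop 10, enqueue [5, 22], visited so far: [46, 38, 3, 39, 10]
  queue [45, 5, 22] -> pop 45, enqueue [none], visited so far: [46, 38, 3, 39, 10, 45]
  queue [5, 22] -> pop 5, enqueue [7], visited so far: [46, 38, 3, 39, 10, 45, 5]
  queue [22, 7] -> pop 22, enqueue [18, 29], visited so far: [46, 38, 3, 39, 10, 45, 5, 22]
  queue [7, 18, 29] -> pop 7, enqueue [none], visited so far: [46, 38, 3, 39, 10, 45, 5, 22, 7]
  queue [18, 29] -> pop 18, enqueue [none], visited so far: [46, 38, 3, 39, 10, 45, 5, 22, 7, 18]
  queue [29] -> pop 29, enqueue [none], visited so far: [46, 38, 3, 39, 10, 45, 5, 22, 7, 18, 29]
Result: [46, 38, 3, 39, 10, 45, 5, 22, 7, 18, 29]


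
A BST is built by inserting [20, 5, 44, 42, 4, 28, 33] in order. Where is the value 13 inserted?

Starting tree (level order): [20, 5, 44, 4, None, 42, None, None, None, 28, None, None, 33]
Insertion path: 20 -> 5
Result: insert 13 as right child of 5
Final tree (level order): [20, 5, 44, 4, 13, 42, None, None, None, None, None, 28, None, None, 33]


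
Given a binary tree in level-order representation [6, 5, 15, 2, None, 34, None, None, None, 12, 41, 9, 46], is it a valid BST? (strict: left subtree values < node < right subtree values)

Level-order array: [6, 5, 15, 2, None, 34, None, None, None, 12, 41, 9, 46]
Validate using subtree bounds (lo, hi): at each node, require lo < value < hi,
then recurse left with hi=value and right with lo=value.
Preorder trace (stopping at first violation):
  at node 6 with bounds (-inf, +inf): OK
  at node 5 with bounds (-inf, 6): OK
  at node 2 with bounds (-inf, 5): OK
  at node 15 with bounds (6, +inf): OK
  at node 34 with bounds (6, 15): VIOLATION
Node 34 violates its bound: not (6 < 34 < 15).
Result: Not a valid BST


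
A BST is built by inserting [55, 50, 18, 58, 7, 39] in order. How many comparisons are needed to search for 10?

Search path for 10: 55 -> 50 -> 18 -> 7
Found: False
Comparisons: 4


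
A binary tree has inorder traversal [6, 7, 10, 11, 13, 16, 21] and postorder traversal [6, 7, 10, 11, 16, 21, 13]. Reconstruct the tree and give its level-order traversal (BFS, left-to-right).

Inorder:   [6, 7, 10, 11, 13, 16, 21]
Postorder: [6, 7, 10, 11, 16, 21, 13]
Algorithm: postorder visits root last, so walk postorder right-to-left;
each value is the root of the current inorder slice — split it at that
value, recurse on the right subtree first, then the left.
Recursive splits:
  root=13; inorder splits into left=[6, 7, 10, 11], right=[16, 21]
  root=21; inorder splits into left=[16], right=[]
  root=16; inorder splits into left=[], right=[]
  root=11; inorder splits into left=[6, 7, 10], right=[]
  root=10; inorder splits into left=[6, 7], right=[]
  root=7; inorder splits into left=[6], right=[]
  root=6; inorder splits into left=[], right=[]
Reconstructed level-order: [13, 11, 21, 10, 16, 7, 6]


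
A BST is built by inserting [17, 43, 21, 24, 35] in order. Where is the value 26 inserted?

Starting tree (level order): [17, None, 43, 21, None, None, 24, None, 35]
Insertion path: 17 -> 43 -> 21 -> 24 -> 35
Result: insert 26 as left child of 35
Final tree (level order): [17, None, 43, 21, None, None, 24, None, 35, 26]


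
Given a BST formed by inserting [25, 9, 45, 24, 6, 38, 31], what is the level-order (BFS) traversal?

Tree insertion order: [25, 9, 45, 24, 6, 38, 31]
Tree (level-order array): [25, 9, 45, 6, 24, 38, None, None, None, None, None, 31]
BFS from the root, enqueuing left then right child of each popped node:
  queue [25] -> pop 25, enqueue [9, 45], visited so far: [25]
  queue [9, 45] -> pop 9, enqueue [6, 24], visited so far: [25, 9]
  queue [45, 6, 24] -> pop 45, enqueue [38], visited so far: [25, 9, 45]
  queue [6, 24, 38] -> pop 6, enqueue [none], visited so far: [25, 9, 45, 6]
  queue [24, 38] -> pop 24, enqueue [none], visited so far: [25, 9, 45, 6, 24]
  queue [38] -> pop 38, enqueue [31], visited so far: [25, 9, 45, 6, 24, 38]
  queue [31] -> pop 31, enqueue [none], visited so far: [25, 9, 45, 6, 24, 38, 31]
Result: [25, 9, 45, 6, 24, 38, 31]


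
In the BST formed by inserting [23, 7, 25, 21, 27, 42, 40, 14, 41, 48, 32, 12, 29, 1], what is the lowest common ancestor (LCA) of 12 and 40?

Tree insertion order: [23, 7, 25, 21, 27, 42, 40, 14, 41, 48, 32, 12, 29, 1]
Tree (level-order array): [23, 7, 25, 1, 21, None, 27, None, None, 14, None, None, 42, 12, None, 40, 48, None, None, 32, 41, None, None, 29]
In a BST, the LCA of p=12, q=40 is the first node v on the
root-to-leaf path with p <= v <= q (go left if both < v, right if both > v).
Walk from root:
  at 23: 12 <= 23 <= 40, this is the LCA
LCA = 23


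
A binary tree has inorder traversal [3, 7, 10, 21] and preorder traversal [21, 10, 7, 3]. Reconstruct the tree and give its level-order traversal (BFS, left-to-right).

Inorder:  [3, 7, 10, 21]
Preorder: [21, 10, 7, 3]
Algorithm: preorder visits root first, so consume preorder in order;
for each root, split the current inorder slice at that value into
left-subtree inorder and right-subtree inorder, then recurse.
Recursive splits:
  root=21; inorder splits into left=[3, 7, 10], right=[]
  root=10; inorder splits into left=[3, 7], right=[]
  root=7; inorder splits into left=[3], right=[]
  root=3; inorder splits into left=[], right=[]
Reconstructed level-order: [21, 10, 7, 3]


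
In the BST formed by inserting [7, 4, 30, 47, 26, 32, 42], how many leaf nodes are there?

Tree built from: [7, 4, 30, 47, 26, 32, 42]
Tree (level-order array): [7, 4, 30, None, None, 26, 47, None, None, 32, None, None, 42]
Rule: A leaf has 0 children.
Per-node child counts:
  node 7: 2 child(ren)
  node 4: 0 child(ren)
  node 30: 2 child(ren)
  node 26: 0 child(ren)
  node 47: 1 child(ren)
  node 32: 1 child(ren)
  node 42: 0 child(ren)
Matching nodes: [4, 26, 42]
Count of leaf nodes: 3


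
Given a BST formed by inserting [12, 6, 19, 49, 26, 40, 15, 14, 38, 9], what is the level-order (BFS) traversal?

Tree insertion order: [12, 6, 19, 49, 26, 40, 15, 14, 38, 9]
Tree (level-order array): [12, 6, 19, None, 9, 15, 49, None, None, 14, None, 26, None, None, None, None, 40, 38]
BFS from the root, enqueuing left then right child of each popped node:
  queue [12] -> pop 12, enqueue [6, 19], visited so far: [12]
  queue [6, 19] -> pop 6, enqueue [9], visited so far: [12, 6]
  queue [19, 9] -> pop 19, enqueue [15, 49], visited so far: [12, 6, 19]
  queue [9, 15, 49] -> pop 9, enqueue [none], visited so far: [12, 6, 19, 9]
  queue [15, 49] -> pop 15, enqueue [14], visited so far: [12, 6, 19, 9, 15]
  queue [49, 14] -> pop 49, enqueue [26], visited so far: [12, 6, 19, 9, 15, 49]
  queue [14, 26] -> pop 14, enqueue [none], visited so far: [12, 6, 19, 9, 15, 49, 14]
  queue [26] -> pop 26, enqueue [40], visited so far: [12, 6, 19, 9, 15, 49, 14, 26]
  queue [40] -> pop 40, enqueue [38], visited so far: [12, 6, 19, 9, 15, 49, 14, 26, 40]
  queue [38] -> pop 38, enqueue [none], visited so far: [12, 6, 19, 9, 15, 49, 14, 26, 40, 38]
Result: [12, 6, 19, 9, 15, 49, 14, 26, 40, 38]


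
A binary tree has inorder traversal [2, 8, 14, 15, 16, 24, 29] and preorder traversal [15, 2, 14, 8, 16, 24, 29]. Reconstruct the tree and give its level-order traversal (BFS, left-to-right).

Inorder:  [2, 8, 14, 15, 16, 24, 29]
Preorder: [15, 2, 14, 8, 16, 24, 29]
Algorithm: preorder visits root first, so consume preorder in order;
for each root, split the current inorder slice at that value into
left-subtree inorder and right-subtree inorder, then recurse.
Recursive splits:
  root=15; inorder splits into left=[2, 8, 14], right=[16, 24, 29]
  root=2; inorder splits into left=[], right=[8, 14]
  root=14; inorder splits into left=[8], right=[]
  root=8; inorder splits into left=[], right=[]
  root=16; inorder splits into left=[], right=[24, 29]
  root=24; inorder splits into left=[], right=[29]
  root=29; inorder splits into left=[], right=[]
Reconstructed level-order: [15, 2, 16, 14, 24, 8, 29]


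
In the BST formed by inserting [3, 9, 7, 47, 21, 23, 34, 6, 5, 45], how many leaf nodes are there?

Tree built from: [3, 9, 7, 47, 21, 23, 34, 6, 5, 45]
Tree (level-order array): [3, None, 9, 7, 47, 6, None, 21, None, 5, None, None, 23, None, None, None, 34, None, 45]
Rule: A leaf has 0 children.
Per-node child counts:
  node 3: 1 child(ren)
  node 9: 2 child(ren)
  node 7: 1 child(ren)
  node 6: 1 child(ren)
  node 5: 0 child(ren)
  node 47: 1 child(ren)
  node 21: 1 child(ren)
  node 23: 1 child(ren)
  node 34: 1 child(ren)
  node 45: 0 child(ren)
Matching nodes: [5, 45]
Count of leaf nodes: 2


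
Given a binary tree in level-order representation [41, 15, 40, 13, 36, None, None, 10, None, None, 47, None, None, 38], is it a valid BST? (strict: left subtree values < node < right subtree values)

Level-order array: [41, 15, 40, 13, 36, None, None, 10, None, None, 47, None, None, 38]
Validate using subtree bounds (lo, hi): at each node, require lo < value < hi,
then recurse left with hi=value and right with lo=value.
Preorder trace (stopping at first violation):
  at node 41 with bounds (-inf, +inf): OK
  at node 15 with bounds (-inf, 41): OK
  at node 13 with bounds (-inf, 15): OK
  at node 10 with bounds (-inf, 13): OK
  at node 36 with bounds (15, 41): OK
  at node 47 with bounds (36, 41): VIOLATION
Node 47 violates its bound: not (36 < 47 < 41).
Result: Not a valid BST


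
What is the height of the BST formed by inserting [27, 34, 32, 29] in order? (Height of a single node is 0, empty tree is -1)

Insertion order: [27, 34, 32, 29]
Tree (level-order array): [27, None, 34, 32, None, 29]
Compute height bottom-up (empty subtree = -1):
  height(29) = 1 + max(-1, -1) = 0
  height(32) = 1 + max(0, -1) = 1
  height(34) = 1 + max(1, -1) = 2
  height(27) = 1 + max(-1, 2) = 3
Height = 3


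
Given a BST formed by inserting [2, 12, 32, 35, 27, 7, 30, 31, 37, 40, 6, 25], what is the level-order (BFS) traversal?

Tree insertion order: [2, 12, 32, 35, 27, 7, 30, 31, 37, 40, 6, 25]
Tree (level-order array): [2, None, 12, 7, 32, 6, None, 27, 35, None, None, 25, 30, None, 37, None, None, None, 31, None, 40]
BFS from the root, enqueuing left then right child of each popped node:
  queue [2] -> pop 2, enqueue [12], visited so far: [2]
  queue [12] -> pop 12, enqueue [7, 32], visited so far: [2, 12]
  queue [7, 32] -> pop 7, enqueue [6], visited so far: [2, 12, 7]
  queue [32, 6] -> pop 32, enqueue [27, 35], visited so far: [2, 12, 7, 32]
  queue [6, 27, 35] -> pop 6, enqueue [none], visited so far: [2, 12, 7, 32, 6]
  queue [27, 35] -> pop 27, enqueue [25, 30], visited so far: [2, 12, 7, 32, 6, 27]
  queue [35, 25, 30] -> pop 35, enqueue [37], visited so far: [2, 12, 7, 32, 6, 27, 35]
  queue [25, 30, 37] -> pop 25, enqueue [none], visited so far: [2, 12, 7, 32, 6, 27, 35, 25]
  queue [30, 37] -> pop 30, enqueue [31], visited so far: [2, 12, 7, 32, 6, 27, 35, 25, 30]
  queue [37, 31] -> pop 37, enqueue [40], visited so far: [2, 12, 7, 32, 6, 27, 35, 25, 30, 37]
  queue [31, 40] -> pop 31, enqueue [none], visited so far: [2, 12, 7, 32, 6, 27, 35, 25, 30, 37, 31]
  queue [40] -> pop 40, enqueue [none], visited so far: [2, 12, 7, 32, 6, 27, 35, 25, 30, 37, 31, 40]
Result: [2, 12, 7, 32, 6, 27, 35, 25, 30, 37, 31, 40]


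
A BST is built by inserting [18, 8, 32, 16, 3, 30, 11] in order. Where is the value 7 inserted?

Starting tree (level order): [18, 8, 32, 3, 16, 30, None, None, None, 11]
Insertion path: 18 -> 8 -> 3
Result: insert 7 as right child of 3
Final tree (level order): [18, 8, 32, 3, 16, 30, None, None, 7, 11]


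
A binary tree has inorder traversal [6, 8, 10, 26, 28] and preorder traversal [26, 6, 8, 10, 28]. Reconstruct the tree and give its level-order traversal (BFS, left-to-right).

Inorder:  [6, 8, 10, 26, 28]
Preorder: [26, 6, 8, 10, 28]
Algorithm: preorder visits root first, so consume preorder in order;
for each root, split the current inorder slice at that value into
left-subtree inorder and right-subtree inorder, then recurse.
Recursive splits:
  root=26; inorder splits into left=[6, 8, 10], right=[28]
  root=6; inorder splits into left=[], right=[8, 10]
  root=8; inorder splits into left=[], right=[10]
  root=10; inorder splits into left=[], right=[]
  root=28; inorder splits into left=[], right=[]
Reconstructed level-order: [26, 6, 28, 8, 10]


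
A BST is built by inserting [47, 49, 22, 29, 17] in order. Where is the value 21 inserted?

Starting tree (level order): [47, 22, 49, 17, 29]
Insertion path: 47 -> 22 -> 17
Result: insert 21 as right child of 17
Final tree (level order): [47, 22, 49, 17, 29, None, None, None, 21]


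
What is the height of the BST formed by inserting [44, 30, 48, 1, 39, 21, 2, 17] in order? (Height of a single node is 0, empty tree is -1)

Insertion order: [44, 30, 48, 1, 39, 21, 2, 17]
Tree (level-order array): [44, 30, 48, 1, 39, None, None, None, 21, None, None, 2, None, None, 17]
Compute height bottom-up (empty subtree = -1):
  height(17) = 1 + max(-1, -1) = 0
  height(2) = 1 + max(-1, 0) = 1
  height(21) = 1 + max(1, -1) = 2
  height(1) = 1 + max(-1, 2) = 3
  height(39) = 1 + max(-1, -1) = 0
  height(30) = 1 + max(3, 0) = 4
  height(48) = 1 + max(-1, -1) = 0
  height(44) = 1 + max(4, 0) = 5
Height = 5


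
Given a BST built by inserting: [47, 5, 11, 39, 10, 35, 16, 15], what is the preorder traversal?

Tree insertion order: [47, 5, 11, 39, 10, 35, 16, 15]
Tree (level-order array): [47, 5, None, None, 11, 10, 39, None, None, 35, None, 16, None, 15]
Preorder traversal: [47, 5, 11, 10, 39, 35, 16, 15]


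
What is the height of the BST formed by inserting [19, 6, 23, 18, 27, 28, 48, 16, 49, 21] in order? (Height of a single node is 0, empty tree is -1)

Insertion order: [19, 6, 23, 18, 27, 28, 48, 16, 49, 21]
Tree (level-order array): [19, 6, 23, None, 18, 21, 27, 16, None, None, None, None, 28, None, None, None, 48, None, 49]
Compute height bottom-up (empty subtree = -1):
  height(16) = 1 + max(-1, -1) = 0
  height(18) = 1 + max(0, -1) = 1
  height(6) = 1 + max(-1, 1) = 2
  height(21) = 1 + max(-1, -1) = 0
  height(49) = 1 + max(-1, -1) = 0
  height(48) = 1 + max(-1, 0) = 1
  height(28) = 1 + max(-1, 1) = 2
  height(27) = 1 + max(-1, 2) = 3
  height(23) = 1 + max(0, 3) = 4
  height(19) = 1 + max(2, 4) = 5
Height = 5


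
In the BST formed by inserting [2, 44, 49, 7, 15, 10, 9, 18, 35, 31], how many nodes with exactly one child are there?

Tree built from: [2, 44, 49, 7, 15, 10, 9, 18, 35, 31]
Tree (level-order array): [2, None, 44, 7, 49, None, 15, None, None, 10, 18, 9, None, None, 35, None, None, 31]
Rule: These are nodes with exactly 1 non-null child.
Per-node child counts:
  node 2: 1 child(ren)
  node 44: 2 child(ren)
  node 7: 1 child(ren)
  node 15: 2 child(ren)
  node 10: 1 child(ren)
  node 9: 0 child(ren)
  node 18: 1 child(ren)
  node 35: 1 child(ren)
  node 31: 0 child(ren)
  node 49: 0 child(ren)
Matching nodes: [2, 7, 10, 18, 35]
Count of nodes with exactly one child: 5


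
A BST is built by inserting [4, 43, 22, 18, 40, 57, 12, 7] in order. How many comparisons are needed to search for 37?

Search path for 37: 4 -> 43 -> 22 -> 40
Found: False
Comparisons: 4


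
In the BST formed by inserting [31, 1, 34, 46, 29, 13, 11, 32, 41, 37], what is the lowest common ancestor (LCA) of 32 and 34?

Tree insertion order: [31, 1, 34, 46, 29, 13, 11, 32, 41, 37]
Tree (level-order array): [31, 1, 34, None, 29, 32, 46, 13, None, None, None, 41, None, 11, None, 37]
In a BST, the LCA of p=32, q=34 is the first node v on the
root-to-leaf path with p <= v <= q (go left if both < v, right if both > v).
Walk from root:
  at 31: both 32 and 34 > 31, go right
  at 34: 32 <= 34 <= 34, this is the LCA
LCA = 34


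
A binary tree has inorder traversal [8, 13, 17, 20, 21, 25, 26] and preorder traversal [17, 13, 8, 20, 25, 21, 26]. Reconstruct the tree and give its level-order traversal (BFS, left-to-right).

Inorder:  [8, 13, 17, 20, 21, 25, 26]
Preorder: [17, 13, 8, 20, 25, 21, 26]
Algorithm: preorder visits root first, so consume preorder in order;
for each root, split the current inorder slice at that value into
left-subtree inorder and right-subtree inorder, then recurse.
Recursive splits:
  root=17; inorder splits into left=[8, 13], right=[20, 21, 25, 26]
  root=13; inorder splits into left=[8], right=[]
  root=8; inorder splits into left=[], right=[]
  root=20; inorder splits into left=[], right=[21, 25, 26]
  root=25; inorder splits into left=[21], right=[26]
  root=21; inorder splits into left=[], right=[]
  root=26; inorder splits into left=[], right=[]
Reconstructed level-order: [17, 13, 20, 8, 25, 21, 26]


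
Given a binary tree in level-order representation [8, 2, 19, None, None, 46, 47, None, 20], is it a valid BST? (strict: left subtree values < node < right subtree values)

Level-order array: [8, 2, 19, None, None, 46, 47, None, 20]
Validate using subtree bounds (lo, hi): at each node, require lo < value < hi,
then recurse left with hi=value and right with lo=value.
Preorder trace (stopping at first violation):
  at node 8 with bounds (-inf, +inf): OK
  at node 2 with bounds (-inf, 8): OK
  at node 19 with bounds (8, +inf): OK
  at node 46 with bounds (8, 19): VIOLATION
Node 46 violates its bound: not (8 < 46 < 19).
Result: Not a valid BST


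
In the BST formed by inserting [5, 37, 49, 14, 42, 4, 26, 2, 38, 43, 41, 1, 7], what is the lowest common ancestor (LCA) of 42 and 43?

Tree insertion order: [5, 37, 49, 14, 42, 4, 26, 2, 38, 43, 41, 1, 7]
Tree (level-order array): [5, 4, 37, 2, None, 14, 49, 1, None, 7, 26, 42, None, None, None, None, None, None, None, 38, 43, None, 41]
In a BST, the LCA of p=42, q=43 is the first node v on the
root-to-leaf path with p <= v <= q (go left if both < v, right if both > v).
Walk from root:
  at 5: both 42 and 43 > 5, go right
  at 37: both 42 and 43 > 37, go right
  at 49: both 42 and 43 < 49, go left
  at 42: 42 <= 42 <= 43, this is the LCA
LCA = 42


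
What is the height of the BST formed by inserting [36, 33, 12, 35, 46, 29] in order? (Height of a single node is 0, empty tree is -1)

Insertion order: [36, 33, 12, 35, 46, 29]
Tree (level-order array): [36, 33, 46, 12, 35, None, None, None, 29]
Compute height bottom-up (empty subtree = -1):
  height(29) = 1 + max(-1, -1) = 0
  height(12) = 1 + max(-1, 0) = 1
  height(35) = 1 + max(-1, -1) = 0
  height(33) = 1 + max(1, 0) = 2
  height(46) = 1 + max(-1, -1) = 0
  height(36) = 1 + max(2, 0) = 3
Height = 3


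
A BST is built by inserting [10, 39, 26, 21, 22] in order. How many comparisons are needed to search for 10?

Search path for 10: 10
Found: True
Comparisons: 1


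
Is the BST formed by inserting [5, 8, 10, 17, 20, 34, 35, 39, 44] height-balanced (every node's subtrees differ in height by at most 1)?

Tree (level-order array): [5, None, 8, None, 10, None, 17, None, 20, None, 34, None, 35, None, 39, None, 44]
Definition: a tree is height-balanced if, at every node, |h(left) - h(right)| <= 1 (empty subtree has height -1).
Bottom-up per-node check:
  node 44: h_left=-1, h_right=-1, diff=0 [OK], height=0
  node 39: h_left=-1, h_right=0, diff=1 [OK], height=1
  node 35: h_left=-1, h_right=1, diff=2 [FAIL (|-1-1|=2 > 1)], height=2
  node 34: h_left=-1, h_right=2, diff=3 [FAIL (|-1-2|=3 > 1)], height=3
  node 20: h_left=-1, h_right=3, diff=4 [FAIL (|-1-3|=4 > 1)], height=4
  node 17: h_left=-1, h_right=4, diff=5 [FAIL (|-1-4|=5 > 1)], height=5
  node 10: h_left=-1, h_right=5, diff=6 [FAIL (|-1-5|=6 > 1)], height=6
  node 8: h_left=-1, h_right=6, diff=7 [FAIL (|-1-6|=7 > 1)], height=7
  node 5: h_left=-1, h_right=7, diff=8 [FAIL (|-1-7|=8 > 1)], height=8
Node 35 violates the condition: |-1 - 1| = 2 > 1.
Result: Not balanced


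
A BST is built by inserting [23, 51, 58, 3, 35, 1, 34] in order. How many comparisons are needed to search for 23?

Search path for 23: 23
Found: True
Comparisons: 1


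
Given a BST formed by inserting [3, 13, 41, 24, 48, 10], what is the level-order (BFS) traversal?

Tree insertion order: [3, 13, 41, 24, 48, 10]
Tree (level-order array): [3, None, 13, 10, 41, None, None, 24, 48]
BFS from the root, enqueuing left then right child of each popped node:
  queue [3] -> pop 3, enqueue [13], visited so far: [3]
  queue [13] -> pop 13, enqueue [10, 41], visited so far: [3, 13]
  queue [10, 41] -> pop 10, enqueue [none], visited so far: [3, 13, 10]
  queue [41] -> pop 41, enqueue [24, 48], visited so far: [3, 13, 10, 41]
  queue [24, 48] -> pop 24, enqueue [none], visited so far: [3, 13, 10, 41, 24]
  queue [48] -> pop 48, enqueue [none], visited so far: [3, 13, 10, 41, 24, 48]
Result: [3, 13, 10, 41, 24, 48]


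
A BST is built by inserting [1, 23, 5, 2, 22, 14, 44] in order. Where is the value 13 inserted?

Starting tree (level order): [1, None, 23, 5, 44, 2, 22, None, None, None, None, 14]
Insertion path: 1 -> 23 -> 5 -> 22 -> 14
Result: insert 13 as left child of 14
Final tree (level order): [1, None, 23, 5, 44, 2, 22, None, None, None, None, 14, None, 13]


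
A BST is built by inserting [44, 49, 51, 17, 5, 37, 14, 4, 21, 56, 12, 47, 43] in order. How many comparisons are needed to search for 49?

Search path for 49: 44 -> 49
Found: True
Comparisons: 2


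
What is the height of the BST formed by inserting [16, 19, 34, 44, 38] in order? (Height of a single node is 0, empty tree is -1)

Insertion order: [16, 19, 34, 44, 38]
Tree (level-order array): [16, None, 19, None, 34, None, 44, 38]
Compute height bottom-up (empty subtree = -1):
  height(38) = 1 + max(-1, -1) = 0
  height(44) = 1 + max(0, -1) = 1
  height(34) = 1 + max(-1, 1) = 2
  height(19) = 1 + max(-1, 2) = 3
  height(16) = 1 + max(-1, 3) = 4
Height = 4


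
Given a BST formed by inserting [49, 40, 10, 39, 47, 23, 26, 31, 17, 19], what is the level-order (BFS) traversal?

Tree insertion order: [49, 40, 10, 39, 47, 23, 26, 31, 17, 19]
Tree (level-order array): [49, 40, None, 10, 47, None, 39, None, None, 23, None, 17, 26, None, 19, None, 31]
BFS from the root, enqueuing left then right child of each popped node:
  queue [49] -> pop 49, enqueue [40], visited so far: [49]
  queue [40] -> pop 40, enqueue [10, 47], visited so far: [49, 40]
  queue [10, 47] -> pop 10, enqueue [39], visited so far: [49, 40, 10]
  queue [47, 39] -> pop 47, enqueue [none], visited so far: [49, 40, 10, 47]
  queue [39] -> pop 39, enqueue [23], visited so far: [49, 40, 10, 47, 39]
  queue [23] -> pop 23, enqueue [17, 26], visited so far: [49, 40, 10, 47, 39, 23]
  queue [17, 26] -> pop 17, enqueue [19], visited so far: [49, 40, 10, 47, 39, 23, 17]
  queue [26, 19] -> pop 26, enqueue [31], visited so far: [49, 40, 10, 47, 39, 23, 17, 26]
  queue [19, 31] -> pop 19, enqueue [none], visited so far: [49, 40, 10, 47, 39, 23, 17, 26, 19]
  queue [31] -> pop 31, enqueue [none], visited so far: [49, 40, 10, 47, 39, 23, 17, 26, 19, 31]
Result: [49, 40, 10, 47, 39, 23, 17, 26, 19, 31]


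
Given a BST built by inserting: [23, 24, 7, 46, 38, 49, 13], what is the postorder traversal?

Tree insertion order: [23, 24, 7, 46, 38, 49, 13]
Tree (level-order array): [23, 7, 24, None, 13, None, 46, None, None, 38, 49]
Postorder traversal: [13, 7, 38, 49, 46, 24, 23]


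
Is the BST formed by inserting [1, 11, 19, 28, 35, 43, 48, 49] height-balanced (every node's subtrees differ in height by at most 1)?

Tree (level-order array): [1, None, 11, None, 19, None, 28, None, 35, None, 43, None, 48, None, 49]
Definition: a tree is height-balanced if, at every node, |h(left) - h(right)| <= 1 (empty subtree has height -1).
Bottom-up per-node check:
  node 49: h_left=-1, h_right=-1, diff=0 [OK], height=0
  node 48: h_left=-1, h_right=0, diff=1 [OK], height=1
  node 43: h_left=-1, h_right=1, diff=2 [FAIL (|-1-1|=2 > 1)], height=2
  node 35: h_left=-1, h_right=2, diff=3 [FAIL (|-1-2|=3 > 1)], height=3
  node 28: h_left=-1, h_right=3, diff=4 [FAIL (|-1-3|=4 > 1)], height=4
  node 19: h_left=-1, h_right=4, diff=5 [FAIL (|-1-4|=5 > 1)], height=5
  node 11: h_left=-1, h_right=5, diff=6 [FAIL (|-1-5|=6 > 1)], height=6
  node 1: h_left=-1, h_right=6, diff=7 [FAIL (|-1-6|=7 > 1)], height=7
Node 43 violates the condition: |-1 - 1| = 2 > 1.
Result: Not balanced
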